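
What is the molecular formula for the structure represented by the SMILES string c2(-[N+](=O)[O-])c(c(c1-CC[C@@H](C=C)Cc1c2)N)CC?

Heavy atoms from the SMILES: 14 C, 2 N, 2 O.
Implicit hydrogens by atom environment:
  5 × C: 2 H each → 10
  5 × C (aromatic): no H
  2 × C: 1 H each → 2
  1 × C: 3 H
  1 × C (aromatic): 1 H
  1 × N: 2 H
  1 × N (charge +1): no H
  1 × O: no H
  1 × O (charge -1): no H
  Total hydrogens = 18.
Molecular formula: C14H18N2O2

C14H18N2O2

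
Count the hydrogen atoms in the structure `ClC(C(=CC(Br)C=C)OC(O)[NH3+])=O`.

Hydrogens are implicit in SMILES; fill each atom to its normal valence:
  4 × C: 1 H each → 4
  2 × C: no H
  2 × O: no H
  1 × Br: no H
  1 × C: 2 H
  1 × Cl: no H
  1 × N (charge +1): 3 H
  1 × O: 1 H
  Total hydrogens = 10.

10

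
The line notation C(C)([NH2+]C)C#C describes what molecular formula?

C5H10N+

Heavy atoms from the SMILES: 5 C, 1 N.
Implicit hydrogens by atom environment:
  2 × C: 3 H each → 6
  2 × C: 1 H each → 2
  1 × C: no H
  1 × N (charge +1): 2 H
  Total hydrogens = 10.
Net charge +1.
Molecular formula: C5H10N+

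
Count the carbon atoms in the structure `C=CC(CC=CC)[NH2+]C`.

The symbol for carbon appears 8 times in the SMILES.

8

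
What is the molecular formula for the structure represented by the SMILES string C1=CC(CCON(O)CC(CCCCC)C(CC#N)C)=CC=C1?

Heavy atoms from the SMILES: 19 C, 2 N, 2 O.
Implicit hydrogens by atom environment:
  8 × C: 2 H each → 16
  5 × C (aromatic): 1 H each → 5
  2 × C: 3 H each → 6
  2 × C: 1 H each → 2
  2 × N: no H
  1 × C: no H
  1 × C (aromatic): no H
  1 × O: 1 H
  1 × O: no H
  Total hydrogens = 30.
Molecular formula: C19H30N2O2

C19H30N2O2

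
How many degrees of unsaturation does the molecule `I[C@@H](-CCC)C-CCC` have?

0

Molecular formula from the SMILES: C8H17I.
DoU = (2C + 2 + N − H − X)/2 = (2·8 + 2 + 0 − 17 − 1)/2 = 0/2 = 0.
(Structurally: 0 ring(s) + 0 π bond(s) = 0.)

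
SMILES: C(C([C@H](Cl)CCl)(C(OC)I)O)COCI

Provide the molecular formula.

Heavy atoms from the SMILES: 8 C, 2 Cl, 2 I, 3 O.
Implicit hydrogens by atom environment:
  4 × C: 2 H each → 8
  2 × C: 1 H each → 2
  2 × Cl: no H
  2 × I: no H
  2 × O: no H
  1 × C: 3 H
  1 × C: no H
  1 × O: 1 H
  Total hydrogens = 14.
Molecular formula: C8H14Cl2I2O3

C8H14Cl2I2O3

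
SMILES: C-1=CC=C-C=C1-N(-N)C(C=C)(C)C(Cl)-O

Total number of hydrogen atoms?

Hydrogens are implicit in SMILES; fill each atom to its normal valence:
  5 × C (aromatic): 1 H each → 5
  2 × C: 1 H each → 2
  1 × C: 3 H
  1 × C: 2 H
  1 × C: no H
  1 × C (aromatic): no H
  1 × Cl: no H
  1 × N: 2 H
  1 × N: no H
  1 × O: 1 H
  Total hydrogens = 15.

15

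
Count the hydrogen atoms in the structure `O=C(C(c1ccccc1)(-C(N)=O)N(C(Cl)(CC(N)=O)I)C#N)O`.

12

Hydrogens are implicit in SMILES; fill each atom to its normal valence:
  6 × C: no H
  5 × C (aromatic): 1 H each → 5
  3 × O: no H
  2 × N: 2 H each → 4
  2 × N: no H
  1 × C: 2 H
  1 × C (aromatic): no H
  1 × Cl: no H
  1 × I: no H
  1 × O: 1 H
  Total hydrogens = 12.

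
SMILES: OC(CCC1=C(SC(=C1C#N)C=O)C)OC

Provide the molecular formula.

Heavy atoms from the SMILES: 11 C, 1 N, 3 O, 1 S.
Implicit hydrogens by atom environment:
  4 × C (aromatic): no H
  2 × C: 3 H each → 6
  2 × C: 2 H each → 4
  2 × C: 1 H each → 2
  2 × O: no H
  1 × C: no H
  1 × N: no H
  1 × O: 1 H
  1 × S (aromatic): no H
  Total hydrogens = 13.
Molecular formula: C11H13NO3S

C11H13NO3S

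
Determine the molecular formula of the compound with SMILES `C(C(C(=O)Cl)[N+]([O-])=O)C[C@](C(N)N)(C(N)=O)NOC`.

Heavy atoms from the SMILES: 8 C, 1 Cl, 5 N, 5 O.
Implicit hydrogens by atom environment:
  4 × O: no H
  3 × C: no H
  3 × N: 2 H each → 6
  2 × C: 2 H each → 4
  2 × C: 1 H each → 2
  1 × C: 3 H
  1 × Cl: no H
  1 × N: 1 H
  1 × N (charge +1): no H
  1 × O (charge -1): no H
  Total hydrogens = 16.
Molecular formula: C8H16ClN5O5

C8H16ClN5O5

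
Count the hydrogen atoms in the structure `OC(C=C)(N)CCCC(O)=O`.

Hydrogens are implicit in SMILES; fill each atom to its normal valence:
  4 × C: 2 H each → 8
  2 × C: no H
  2 × O: 1 H each → 2
  1 × C: 1 H
  1 × N: 2 H
  1 × O: no H
  Total hydrogens = 13.

13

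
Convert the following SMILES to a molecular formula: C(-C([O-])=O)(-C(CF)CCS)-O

C6H10FO3S-

Heavy atoms from the SMILES: 6 C, 1 F, 3 O, 1 S.
Implicit hydrogens by atom environment:
  3 × C: 2 H each → 6
  2 × C: 1 H each → 2
  1 × C: no H
  1 × F: no H
  1 × O: 1 H
  1 × O: no H
  1 × O (charge -1): no H
  1 × S: 1 H
  Total hydrogens = 10.
Net charge -1.
Molecular formula: C6H10FO3S-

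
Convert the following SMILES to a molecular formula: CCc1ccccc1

Heavy atoms from the SMILES: 8 C.
Implicit hydrogens by atom environment:
  5 × C (aromatic): 1 H each → 5
  1 × C: 3 H
  1 × C: 2 H
  1 × C (aromatic): no H
  Total hydrogens = 10.
Molecular formula: C8H10

C8H10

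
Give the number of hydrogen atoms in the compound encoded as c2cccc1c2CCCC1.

Hydrogens are implicit in SMILES; fill each atom to its normal valence:
  4 × C: 2 H each → 8
  4 × C (aromatic): 1 H each → 4
  2 × C (aromatic): no H
  Total hydrogens = 12.

12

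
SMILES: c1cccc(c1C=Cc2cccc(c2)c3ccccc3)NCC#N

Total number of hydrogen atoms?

Hydrogens are implicit in SMILES; fill each atom to its normal valence:
  13 × C (aromatic): 1 H each → 13
  5 × C (aromatic): no H
  2 × C: 1 H each → 2
  1 × C: 2 H
  1 × C: no H
  1 × N: 1 H
  1 × N: no H
  Total hydrogens = 18.

18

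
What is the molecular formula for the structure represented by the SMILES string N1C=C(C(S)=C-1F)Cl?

C4H3ClFNS

Heavy atoms from the SMILES: 4 C, 1 Cl, 1 F, 1 N, 1 S.
Implicit hydrogens by atom environment:
  3 × C (aromatic): no H
  1 × C (aromatic): 1 H
  1 × Cl: no H
  1 × F: no H
  1 × N (aromatic): 1 H
  1 × S: 1 H
  Total hydrogens = 3.
Molecular formula: C4H3ClFNS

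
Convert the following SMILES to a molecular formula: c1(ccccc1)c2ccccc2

Heavy atoms from the SMILES: 12 C.
Implicit hydrogens by atom environment:
  10 × C (aromatic): 1 H each → 10
  2 × C (aromatic): no H
  Total hydrogens = 10.
Molecular formula: C12H10

C12H10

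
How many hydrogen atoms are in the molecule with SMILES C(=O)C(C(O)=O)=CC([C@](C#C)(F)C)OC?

Hydrogens are implicit in SMILES; fill each atom to its normal valence:
  4 × C: 1 H each → 4
  4 × C: no H
  3 × O: no H
  2 × C: 3 H each → 6
  1 × F: no H
  1 × O: 1 H
  Total hydrogens = 11.

11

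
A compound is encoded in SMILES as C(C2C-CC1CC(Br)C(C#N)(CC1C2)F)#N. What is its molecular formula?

Heavy atoms from the SMILES: 1 Br, 12 C, 1 F, 2 N.
Implicit hydrogens by atom environment:
  5 × C: 2 H each → 10
  4 × C: 1 H each → 4
  3 × C: no H
  2 × N: no H
  1 × Br: no H
  1 × F: no H
  Total hydrogens = 14.
Molecular formula: C12H14BrFN2

C12H14BrFN2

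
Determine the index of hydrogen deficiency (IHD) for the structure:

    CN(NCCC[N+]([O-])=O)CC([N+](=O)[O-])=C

Molecular formula from the SMILES: C7H14N4O4.
DoU = (2C + 2 + N − H − X)/2 = (2·7 + 2 + 4 − 14 − 0)/2 = 6/2 = 3.
(Structurally: 0 ring(s) + 3 π bond(s) = 3.)

3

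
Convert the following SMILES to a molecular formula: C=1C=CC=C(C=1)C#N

Heavy atoms from the SMILES: 7 C, 1 N.
Implicit hydrogens by atom environment:
  5 × C (aromatic): 1 H each → 5
  1 × C (aromatic): no H
  1 × C: no H
  1 × N: no H
  Total hydrogens = 5.
Molecular formula: C7H5N

C7H5N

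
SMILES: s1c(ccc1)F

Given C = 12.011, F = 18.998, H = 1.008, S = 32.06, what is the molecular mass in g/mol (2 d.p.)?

Molecular formula: C4H3FS.
M = 4×12.011 + 1×18.998 + 3×1.008 + 1×32.06 = 102.13 g/mol.

102.13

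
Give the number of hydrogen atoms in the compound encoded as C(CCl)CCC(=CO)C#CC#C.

11

Hydrogens are implicit in SMILES; fill each atom to its normal valence:
  4 × C: 2 H each → 8
  4 × C: no H
  2 × C: 1 H each → 2
  1 × Cl: no H
  1 × O: 1 H
  Total hydrogens = 11.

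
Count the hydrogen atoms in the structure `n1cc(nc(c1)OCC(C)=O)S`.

8

Hydrogens are implicit in SMILES; fill each atom to its normal valence:
  2 × C (aromatic): 1 H each → 2
  2 × C (aromatic): no H
  2 × N (aromatic): no H
  2 × O: no H
  1 × C: 3 H
  1 × C: 2 H
  1 × C: no H
  1 × S: 1 H
  Total hydrogens = 8.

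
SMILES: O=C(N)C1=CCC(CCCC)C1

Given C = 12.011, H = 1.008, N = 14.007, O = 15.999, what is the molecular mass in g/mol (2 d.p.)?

Molecular formula: C10H17NO.
M = 10×12.011 + 17×1.008 + 1×14.007 + 1×15.999 = 167.25 g/mol.

167.25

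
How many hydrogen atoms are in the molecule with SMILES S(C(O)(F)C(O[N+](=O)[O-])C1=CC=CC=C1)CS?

10

Hydrogens are implicit in SMILES; fill each atom to its normal valence:
  5 × C (aromatic): 1 H each → 5
  2 × O: no H
  1 × C: 2 H
  1 × C: 1 H
  1 × C: no H
  1 × C (aromatic): no H
  1 × F: no H
  1 × N (charge +1): no H
  1 × O: 1 H
  1 × O (charge -1): no H
  1 × S: 1 H
  1 × S: no H
  Total hydrogens = 10.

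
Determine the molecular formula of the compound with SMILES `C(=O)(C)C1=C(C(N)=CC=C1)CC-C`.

Heavy atoms from the SMILES: 11 C, 1 N, 1 O.
Implicit hydrogens by atom environment:
  3 × C (aromatic): 1 H each → 3
  3 × C (aromatic): no H
  2 × C: 3 H each → 6
  2 × C: 2 H each → 4
  1 × C: no H
  1 × N: 2 H
  1 × O: no H
  Total hydrogens = 15.
Molecular formula: C11H15NO

C11H15NO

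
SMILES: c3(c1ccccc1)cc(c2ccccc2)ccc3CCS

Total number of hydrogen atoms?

18

Hydrogens are implicit in SMILES; fill each atom to its normal valence:
  13 × C (aromatic): 1 H each → 13
  5 × C (aromatic): no H
  2 × C: 2 H each → 4
  1 × S: 1 H
  Total hydrogens = 18.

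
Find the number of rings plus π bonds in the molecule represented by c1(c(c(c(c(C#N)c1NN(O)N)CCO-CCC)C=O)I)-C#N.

Molecular formula from the SMILES: C14H16IN5O3.
DoU = (2C + 2 + N − H − X)/2 = (2·14 + 2 + 5 − 16 − 1)/2 = 18/2 = 9.
(Structurally: 1 ring(s) + 8 π bond(s) = 9.)

9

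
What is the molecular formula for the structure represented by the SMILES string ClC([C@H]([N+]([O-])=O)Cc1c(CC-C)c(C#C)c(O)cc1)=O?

C14H14ClNO4

Heavy atoms from the SMILES: 14 C, 1 Cl, 1 N, 4 O.
Implicit hydrogens by atom environment:
  4 × C (aromatic): no H
  3 × C: 2 H each → 6
  2 × C (aromatic): 1 H each → 2
  2 × C: 1 H each → 2
  2 × C: no H
  2 × O: no H
  1 × C: 3 H
  1 × Cl: no H
  1 × N (charge +1): no H
  1 × O: 1 H
  1 × O (charge -1): no H
  Total hydrogens = 14.
Molecular formula: C14H14ClNO4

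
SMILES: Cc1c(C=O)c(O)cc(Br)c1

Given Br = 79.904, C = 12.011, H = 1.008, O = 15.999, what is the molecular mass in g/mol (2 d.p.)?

Molecular formula: C8H7BrO2.
M = 1×79.904 + 8×12.011 + 7×1.008 + 2×15.999 = 215.05 g/mol.

215.05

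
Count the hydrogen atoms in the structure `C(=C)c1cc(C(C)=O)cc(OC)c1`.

Hydrogens are implicit in SMILES; fill each atom to its normal valence:
  3 × C (aromatic): 1 H each → 3
  3 × C (aromatic): no H
  2 × C: 3 H each → 6
  2 × O: no H
  1 × C: 2 H
  1 × C: 1 H
  1 × C: no H
  Total hydrogens = 12.

12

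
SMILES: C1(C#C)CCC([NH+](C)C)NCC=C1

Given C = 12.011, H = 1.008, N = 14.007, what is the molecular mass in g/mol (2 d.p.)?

Molecular formula: C11H19N2+.
M = 11×12.011 + 19×1.008 + 2×14.007 = 179.29 g/mol.

179.29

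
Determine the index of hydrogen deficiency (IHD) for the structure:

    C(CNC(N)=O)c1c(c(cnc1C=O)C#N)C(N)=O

Molecular formula from the SMILES: C11H11N5O3.
DoU = (2C + 2 + N − H − X)/2 = (2·11 + 2 + 5 − 11 − 0)/2 = 18/2 = 9.
(Structurally: 1 ring(s) + 8 π bond(s) = 9.)

9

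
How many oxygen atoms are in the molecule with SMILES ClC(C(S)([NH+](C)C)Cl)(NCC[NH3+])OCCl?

The symbol for oxygen appears 1 time in the SMILES.

1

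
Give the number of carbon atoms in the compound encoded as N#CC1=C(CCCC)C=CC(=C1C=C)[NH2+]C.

14

The symbol for carbon appears 14 times in the SMILES.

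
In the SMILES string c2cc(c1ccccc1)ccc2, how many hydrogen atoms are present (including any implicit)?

10

Hydrogens are implicit in SMILES; fill each atom to its normal valence:
  10 × C (aromatic): 1 H each → 10
  2 × C (aromatic): no H
  Total hydrogens = 10.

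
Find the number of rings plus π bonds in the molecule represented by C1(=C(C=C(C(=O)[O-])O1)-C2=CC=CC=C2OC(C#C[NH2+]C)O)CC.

10

Molecular formula from the SMILES: C17H17NO5.
DoU = (2C + 2 + N − H − X)/2 = (2·17 + 2 + 1 − 17 − 0)/2 = 20/2 = 10.
(Structurally: 2 ring(s) + 8 π bond(s) = 10.)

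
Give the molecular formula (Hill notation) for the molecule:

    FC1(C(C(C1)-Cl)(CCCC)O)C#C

Heavy atoms from the SMILES: 10 C, 1 Cl, 1 F, 1 O.
Implicit hydrogens by atom environment:
  4 × C: 2 H each → 8
  3 × C: no H
  2 × C: 1 H each → 2
  1 × C: 3 H
  1 × Cl: no H
  1 × F: no H
  1 × O: 1 H
  Total hydrogens = 14.
Molecular formula: C10H14ClFO

C10H14ClFO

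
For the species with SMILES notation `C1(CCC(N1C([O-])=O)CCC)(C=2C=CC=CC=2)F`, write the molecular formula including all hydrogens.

C14H17FNO2-

Heavy atoms from the SMILES: 14 C, 1 F, 1 N, 2 O.
Implicit hydrogens by atom environment:
  5 × C (aromatic): 1 H each → 5
  4 × C: 2 H each → 8
  2 × C: no H
  1 × C: 3 H
  1 × C: 1 H
  1 × C (aromatic): no H
  1 × F: no H
  1 × N: no H
  1 × O: no H
  1 × O (charge -1): no H
  Total hydrogens = 17.
Net charge -1.
Molecular formula: C14H17FNO2-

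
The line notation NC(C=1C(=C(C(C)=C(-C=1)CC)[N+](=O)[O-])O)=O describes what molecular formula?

Heavy atoms from the SMILES: 10 C, 2 N, 4 O.
Implicit hydrogens by atom environment:
  5 × C (aromatic): no H
  2 × C: 3 H each → 6
  2 × O: no H
  1 × C: 2 H
  1 × C (aromatic): 1 H
  1 × C: no H
  1 × N: 2 H
  1 × N (charge +1): no H
  1 × O: 1 H
  1 × O (charge -1): no H
  Total hydrogens = 12.
Molecular formula: C10H12N2O4

C10H12N2O4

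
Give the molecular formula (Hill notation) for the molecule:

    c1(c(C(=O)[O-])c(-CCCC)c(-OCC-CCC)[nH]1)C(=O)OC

C16H24NO5-

Heavy atoms from the SMILES: 16 C, 1 N, 5 O.
Implicit hydrogens by atom environment:
  7 × C: 2 H each → 14
  4 × C (aromatic): no H
  4 × O: no H
  3 × C: 3 H each → 9
  2 × C: no H
  1 × N (aromatic): 1 H
  1 × O (charge -1): no H
  Total hydrogens = 24.
Net charge -1.
Molecular formula: C16H24NO5-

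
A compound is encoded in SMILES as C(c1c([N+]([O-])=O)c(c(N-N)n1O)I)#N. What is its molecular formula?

C5H4IN5O3

Heavy atoms from the SMILES: 5 C, 1 I, 5 N, 3 O.
Implicit hydrogens by atom environment:
  4 × C (aromatic): no H
  1 × C: no H
  1 × I: no H
  1 × N: 2 H
  1 × N: 1 H
  1 × N (aromatic): no H
  1 × N (charge +1): no H
  1 × N: no H
  1 × O: 1 H
  1 × O: no H
  1 × O (charge -1): no H
  Total hydrogens = 4.
Molecular formula: C5H4IN5O3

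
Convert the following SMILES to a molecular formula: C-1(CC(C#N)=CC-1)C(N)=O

C7H8N2O

Heavy atoms from the SMILES: 7 C, 2 N, 1 O.
Implicit hydrogens by atom environment:
  3 × C: no H
  2 × C: 2 H each → 4
  2 × C: 1 H each → 2
  1 × N: 2 H
  1 × N: no H
  1 × O: no H
  Total hydrogens = 8.
Molecular formula: C7H8N2O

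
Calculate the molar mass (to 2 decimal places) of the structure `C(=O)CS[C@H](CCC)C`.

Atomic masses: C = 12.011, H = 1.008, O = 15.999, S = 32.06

Molecular formula: C7H14OS.
M = 7×12.011 + 14×1.008 + 1×15.999 + 1×32.06 = 146.25 g/mol.

146.25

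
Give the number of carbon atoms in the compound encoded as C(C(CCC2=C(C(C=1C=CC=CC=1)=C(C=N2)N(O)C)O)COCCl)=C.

19

The symbol for carbon appears 19 times in the SMILES. (Cl is a single chlorine, not C + l.)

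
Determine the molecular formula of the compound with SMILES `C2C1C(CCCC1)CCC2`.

C10H18

Heavy atoms from the SMILES: 10 C.
Implicit hydrogens by atom environment:
  8 × C: 2 H each → 16
  2 × C: 1 H each → 2
  Total hydrogens = 18.
Molecular formula: C10H18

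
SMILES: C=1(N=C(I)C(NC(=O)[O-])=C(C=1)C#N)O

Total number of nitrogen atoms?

3

The symbol for nitrogen appears 3 times in the SMILES.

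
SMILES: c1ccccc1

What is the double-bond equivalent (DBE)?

Molecular formula from the SMILES: C6H6.
DoU = (2C + 2 + N − H − X)/2 = (2·6 + 2 + 0 − 6 − 0)/2 = 8/2 = 4.
(Structurally: 1 ring(s) + 3 π bond(s) = 4.)

4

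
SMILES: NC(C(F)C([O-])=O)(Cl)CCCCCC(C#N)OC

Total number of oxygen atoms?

The symbol for oxygen appears 3 times in the SMILES.

3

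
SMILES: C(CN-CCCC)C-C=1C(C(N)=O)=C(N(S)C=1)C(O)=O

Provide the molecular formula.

Heavy atoms from the SMILES: 13 C, 3 N, 3 O, 1 S.
Implicit hydrogens by atom environment:
  6 × C: 2 H each → 12
  3 × C (aromatic): no H
  2 × C: no H
  2 × O: no H
  1 × C: 3 H
  1 × C (aromatic): 1 H
  1 × N: 2 H
  1 × N: 1 H
  1 × N (aromatic): no H
  1 × O: 1 H
  1 × S: 1 H
  Total hydrogens = 21.
Molecular formula: C13H21N3O3S

C13H21N3O3S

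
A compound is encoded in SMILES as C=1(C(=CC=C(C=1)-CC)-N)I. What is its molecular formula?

C8H10IN

Heavy atoms from the SMILES: 8 C, 1 I, 1 N.
Implicit hydrogens by atom environment:
  3 × C (aromatic): 1 H each → 3
  3 × C (aromatic): no H
  1 × C: 3 H
  1 × C: 2 H
  1 × I: no H
  1 × N: 2 H
  Total hydrogens = 10.
Molecular formula: C8H10IN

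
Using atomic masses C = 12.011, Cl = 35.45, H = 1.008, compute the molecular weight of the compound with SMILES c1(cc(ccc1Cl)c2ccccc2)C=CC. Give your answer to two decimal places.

Molecular formula: C15H13Cl.
M = 15×12.011 + 1×35.45 + 13×1.008 = 228.72 g/mol.

228.72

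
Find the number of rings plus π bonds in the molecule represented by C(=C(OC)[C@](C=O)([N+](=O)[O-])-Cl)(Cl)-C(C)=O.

4

Molecular formula from the SMILES: C7H7Cl2NO5.
DoU = (2C + 2 + N − H − X)/2 = (2·7 + 2 + 1 − 7 − 2)/2 = 8/2 = 4.
(Structurally: 0 ring(s) + 4 π bond(s) = 4.)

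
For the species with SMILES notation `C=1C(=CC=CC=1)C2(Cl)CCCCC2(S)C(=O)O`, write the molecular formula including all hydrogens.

C13H15ClO2S

Heavy atoms from the SMILES: 13 C, 1 Cl, 2 O, 1 S.
Implicit hydrogens by atom environment:
  5 × C (aromatic): 1 H each → 5
  4 × C: 2 H each → 8
  3 × C: no H
  1 × C (aromatic): no H
  1 × Cl: no H
  1 × O: 1 H
  1 × O: no H
  1 × S: 1 H
  Total hydrogens = 15.
Molecular formula: C13H15ClO2S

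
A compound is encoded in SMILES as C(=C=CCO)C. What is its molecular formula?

Heavy atoms from the SMILES: 5 C, 1 O.
Implicit hydrogens by atom environment:
  2 × C: 1 H each → 2
  1 × C: 3 H
  1 × C: 2 H
  1 × C: no H
  1 × O: 1 H
  Total hydrogens = 8.
Molecular formula: C5H8O

C5H8O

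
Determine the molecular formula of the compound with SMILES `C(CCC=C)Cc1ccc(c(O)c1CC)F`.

Heavy atoms from the SMILES: 14 C, 1 F, 1 O.
Implicit hydrogens by atom environment:
  6 × C: 2 H each → 12
  4 × C (aromatic): no H
  2 × C (aromatic): 1 H each → 2
  1 × C: 3 H
  1 × C: 1 H
  1 × F: no H
  1 × O: 1 H
  Total hydrogens = 19.
Molecular formula: C14H19FO

C14H19FO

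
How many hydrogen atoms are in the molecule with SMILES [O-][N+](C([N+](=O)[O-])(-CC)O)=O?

6

Hydrogens are implicit in SMILES; fill each atom to its normal valence:
  2 × N (charge +1): no H
  2 × O: no H
  2 × O (charge -1): no H
  1 × C: 3 H
  1 × C: 2 H
  1 × C: no H
  1 × O: 1 H
  Total hydrogens = 6.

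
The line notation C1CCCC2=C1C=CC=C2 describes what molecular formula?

Heavy atoms from the SMILES: 10 C.
Implicit hydrogens by atom environment:
  4 × C: 2 H each → 8
  4 × C (aromatic): 1 H each → 4
  2 × C (aromatic): no H
  Total hydrogens = 12.
Molecular formula: C10H12

C10H12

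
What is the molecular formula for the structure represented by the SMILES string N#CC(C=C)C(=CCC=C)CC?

Heavy atoms from the SMILES: 11 C, 1 N.
Implicit hydrogens by atom environment:
  4 × C: 2 H each → 8
  4 × C: 1 H each → 4
  2 × C: no H
  1 × C: 3 H
  1 × N: no H
  Total hydrogens = 15.
Molecular formula: C11H15N

C11H15N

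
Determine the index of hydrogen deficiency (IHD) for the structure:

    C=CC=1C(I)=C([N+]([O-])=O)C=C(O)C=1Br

Molecular formula from the SMILES: C8H5BrINO3.
DoU = (2C + 2 + N − H − X)/2 = (2·8 + 2 + 1 − 5 − 2)/2 = 12/2 = 6.
(Structurally: 1 ring(s) + 5 π bond(s) = 6.)

6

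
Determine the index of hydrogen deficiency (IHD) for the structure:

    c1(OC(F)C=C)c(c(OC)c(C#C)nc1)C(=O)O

Molecular formula from the SMILES: C12H10FNO4.
DoU = (2C + 2 + N − H − X)/2 = (2·12 + 2 + 1 − 10 − 1)/2 = 16/2 = 8.
(Structurally: 1 ring(s) + 7 π bond(s) = 8.)

8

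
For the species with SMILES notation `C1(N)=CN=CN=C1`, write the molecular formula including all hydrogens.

Heavy atoms from the SMILES: 4 C, 3 N.
Implicit hydrogens by atom environment:
  3 × C (aromatic): 1 H each → 3
  2 × N (aromatic): no H
  1 × C (aromatic): no H
  1 × N: 2 H
  Total hydrogens = 5.
Molecular formula: C4H5N3

C4H5N3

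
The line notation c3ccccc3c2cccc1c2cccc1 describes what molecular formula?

C16H12

Heavy atoms from the SMILES: 16 C.
Implicit hydrogens by atom environment:
  12 × C (aromatic): 1 H each → 12
  4 × C (aromatic): no H
  Total hydrogens = 12.
Molecular formula: C16H12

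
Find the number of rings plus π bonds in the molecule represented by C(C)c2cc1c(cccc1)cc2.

Molecular formula from the SMILES: C12H12.
DoU = (2C + 2 + N − H − X)/2 = (2·12 + 2 + 0 − 12 − 0)/2 = 14/2 = 7.
(Structurally: 2 ring(s) + 5 π bond(s) = 7.)

7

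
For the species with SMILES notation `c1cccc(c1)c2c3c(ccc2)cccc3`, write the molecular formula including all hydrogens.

C16H12

Heavy atoms from the SMILES: 16 C.
Implicit hydrogens by atom environment:
  12 × C (aromatic): 1 H each → 12
  4 × C (aromatic): no H
  Total hydrogens = 12.
Molecular formula: C16H12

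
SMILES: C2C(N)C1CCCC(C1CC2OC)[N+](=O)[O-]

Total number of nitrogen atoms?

2

The symbol for nitrogen appears 2 times in the SMILES.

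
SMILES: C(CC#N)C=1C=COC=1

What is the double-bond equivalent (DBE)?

Molecular formula from the SMILES: C7H7NO.
DoU = (2C + 2 + N − H − X)/2 = (2·7 + 2 + 1 − 7 − 0)/2 = 10/2 = 5.
(Structurally: 1 ring(s) + 4 π bond(s) = 5.)

5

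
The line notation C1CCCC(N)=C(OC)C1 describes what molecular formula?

C8H15NO

Heavy atoms from the SMILES: 8 C, 1 N, 1 O.
Implicit hydrogens by atom environment:
  5 × C: 2 H each → 10
  2 × C: no H
  1 × C: 3 H
  1 × N: 2 H
  1 × O: no H
  Total hydrogens = 15.
Molecular formula: C8H15NO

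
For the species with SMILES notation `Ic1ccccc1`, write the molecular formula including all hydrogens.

Heavy atoms from the SMILES: 6 C, 1 I.
Implicit hydrogens by atom environment:
  5 × C (aromatic): 1 H each → 5
  1 × C (aromatic): no H
  1 × I: no H
  Total hydrogens = 5.
Molecular formula: C6H5I

C6H5I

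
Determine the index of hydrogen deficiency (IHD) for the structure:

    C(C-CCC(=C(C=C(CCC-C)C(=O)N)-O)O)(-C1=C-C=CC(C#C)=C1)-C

Molecular formula from the SMILES: C22H29NO3.
DoU = (2C + 2 + N − H − X)/2 = (2·22 + 2 + 1 − 29 − 0)/2 = 18/2 = 9.
(Structurally: 1 ring(s) + 8 π bond(s) = 9.)

9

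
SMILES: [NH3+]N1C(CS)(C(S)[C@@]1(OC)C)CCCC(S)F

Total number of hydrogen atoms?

22

Hydrogens are implicit in SMILES; fill each atom to its normal valence:
  4 × C: 2 H each → 8
  3 × S: 1 H each → 3
  2 × C: 3 H each → 6
  2 × C: 1 H each → 2
  2 × C: no H
  1 × F: no H
  1 × N (charge +1): 3 H
  1 × N: no H
  1 × O: no H
  Total hydrogens = 22.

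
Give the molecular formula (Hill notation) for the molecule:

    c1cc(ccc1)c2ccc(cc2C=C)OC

Heavy atoms from the SMILES: 15 C, 1 O.
Implicit hydrogens by atom environment:
  8 × C (aromatic): 1 H each → 8
  4 × C (aromatic): no H
  1 × C: 3 H
  1 × C: 2 H
  1 × C: 1 H
  1 × O: no H
  Total hydrogens = 14.
Molecular formula: C15H14O

C15H14O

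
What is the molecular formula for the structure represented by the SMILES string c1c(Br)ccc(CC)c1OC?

C9H11BrO

Heavy atoms from the SMILES: 1 Br, 9 C, 1 O.
Implicit hydrogens by atom environment:
  3 × C (aromatic): 1 H each → 3
  3 × C (aromatic): no H
  2 × C: 3 H each → 6
  1 × Br: no H
  1 × C: 2 H
  1 × O: no H
  Total hydrogens = 11.
Molecular formula: C9H11BrO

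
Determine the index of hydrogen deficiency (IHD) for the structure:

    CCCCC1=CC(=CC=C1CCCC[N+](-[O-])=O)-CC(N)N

Molecular formula from the SMILES: C16H27N3O2.
DoU = (2C + 2 + N − H − X)/2 = (2·16 + 2 + 3 − 27 − 0)/2 = 10/2 = 5.
(Structurally: 1 ring(s) + 4 π bond(s) = 5.)

5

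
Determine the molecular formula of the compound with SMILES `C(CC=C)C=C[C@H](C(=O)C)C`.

C10H16O

Heavy atoms from the SMILES: 10 C, 1 O.
Implicit hydrogens by atom environment:
  4 × C: 1 H each → 4
  3 × C: 2 H each → 6
  2 × C: 3 H each → 6
  1 × C: no H
  1 × O: no H
  Total hydrogens = 16.
Molecular formula: C10H16O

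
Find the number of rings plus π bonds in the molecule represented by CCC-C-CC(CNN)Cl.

0

Molecular formula from the SMILES: C7H17ClN2.
DoU = (2C + 2 + N − H − X)/2 = (2·7 + 2 + 2 − 17 − 1)/2 = 0/2 = 0.
(Structurally: 0 ring(s) + 0 π bond(s) = 0.)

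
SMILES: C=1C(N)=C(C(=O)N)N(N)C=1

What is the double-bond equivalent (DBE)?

4

Molecular formula from the SMILES: C5H8N4O.
DoU = (2C + 2 + N − H − X)/2 = (2·5 + 2 + 4 − 8 − 0)/2 = 8/2 = 4.
(Structurally: 1 ring(s) + 3 π bond(s) = 4.)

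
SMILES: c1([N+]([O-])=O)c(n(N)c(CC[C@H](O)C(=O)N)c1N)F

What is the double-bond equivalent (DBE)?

Molecular formula from the SMILES: C8H12FN5O4.
DoU = (2C + 2 + N − H − X)/2 = (2·8 + 2 + 5 − 12 − 1)/2 = 10/2 = 5.
(Structurally: 1 ring(s) + 4 π bond(s) = 5.)

5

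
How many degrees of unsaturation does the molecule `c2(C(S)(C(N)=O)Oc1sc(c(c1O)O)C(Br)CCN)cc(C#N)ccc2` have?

10

Molecular formula from the SMILES: C16H16BrN3O4S2.
DoU = (2C + 2 + N − H − X)/2 = (2·16 + 2 + 3 − 16 − 1)/2 = 20/2 = 10.
(Structurally: 2 ring(s) + 8 π bond(s) = 10.)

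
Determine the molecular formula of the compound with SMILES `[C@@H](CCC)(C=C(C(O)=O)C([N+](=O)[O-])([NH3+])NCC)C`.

C11H22N3O4+

Heavy atoms from the SMILES: 11 C, 3 N, 4 O.
Implicit hydrogens by atom environment:
  3 × C: 3 H each → 9
  3 × C: 2 H each → 6
  3 × C: no H
  2 × C: 1 H each → 2
  2 × O: no H
  1 × N (charge +1): 3 H
  1 × N: 1 H
  1 × N (charge +1): no H
  1 × O: 1 H
  1 × O (charge -1): no H
  Total hydrogens = 22.
Net charge +1.
Molecular formula: C11H22N3O4+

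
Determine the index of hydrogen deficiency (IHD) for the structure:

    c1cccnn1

Molecular formula from the SMILES: C4H4N2.
DoU = (2C + 2 + N − H − X)/2 = (2·4 + 2 + 2 − 4 − 0)/2 = 8/2 = 4.
(Structurally: 1 ring(s) + 3 π bond(s) = 4.)

4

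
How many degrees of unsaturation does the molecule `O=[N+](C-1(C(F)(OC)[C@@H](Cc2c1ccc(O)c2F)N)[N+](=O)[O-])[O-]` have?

Molecular formula from the SMILES: C11H11F2N3O6.
DoU = (2C + 2 + N − H − X)/2 = (2·11 + 2 + 3 − 11 − 2)/2 = 14/2 = 7.
(Structurally: 2 ring(s) + 5 π bond(s) = 7.)

7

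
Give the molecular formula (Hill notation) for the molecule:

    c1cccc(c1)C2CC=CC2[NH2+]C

Heavy atoms from the SMILES: 12 C, 1 N.
Implicit hydrogens by atom environment:
  5 × C (aromatic): 1 H each → 5
  4 × C: 1 H each → 4
  1 × C: 3 H
  1 × C: 2 H
  1 × C (aromatic): no H
  1 × N (charge +1): 2 H
  Total hydrogens = 16.
Net charge +1.
Molecular formula: C12H16N+

C12H16N+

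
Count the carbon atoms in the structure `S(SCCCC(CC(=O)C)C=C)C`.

The symbol for carbon appears 10 times in the SMILES.

10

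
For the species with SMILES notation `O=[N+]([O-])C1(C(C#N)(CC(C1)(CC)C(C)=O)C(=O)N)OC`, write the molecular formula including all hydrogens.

Heavy atoms from the SMILES: 12 C, 3 N, 5 O.
Implicit hydrogens by atom environment:
  6 × C: no H
  4 × O: no H
  3 × C: 3 H each → 9
  3 × C: 2 H each → 6
  1 × N: 2 H
  1 × N (charge +1): no H
  1 × N: no H
  1 × O (charge -1): no H
  Total hydrogens = 17.
Molecular formula: C12H17N3O5

C12H17N3O5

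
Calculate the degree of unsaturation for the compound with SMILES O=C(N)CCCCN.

1

Molecular formula from the SMILES: C5H12N2O.
DoU = (2C + 2 + N − H − X)/2 = (2·5 + 2 + 2 − 12 − 0)/2 = 2/2 = 1.
(Structurally: 0 ring(s) + 1 π bond(s) = 1.)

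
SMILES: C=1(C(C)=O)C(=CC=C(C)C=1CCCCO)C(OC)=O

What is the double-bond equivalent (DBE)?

Molecular formula from the SMILES: C15H20O4.
DoU = (2C + 2 + N − H − X)/2 = (2·15 + 2 + 0 − 20 − 0)/2 = 12/2 = 6.
(Structurally: 1 ring(s) + 5 π bond(s) = 6.)

6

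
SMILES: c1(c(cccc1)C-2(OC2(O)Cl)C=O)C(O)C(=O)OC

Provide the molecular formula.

C12H11ClO6

Heavy atoms from the SMILES: 12 C, 1 Cl, 6 O.
Implicit hydrogens by atom environment:
  4 × C (aromatic): 1 H each → 4
  4 × O: no H
  3 × C: no H
  2 × C: 1 H each → 2
  2 × C (aromatic): no H
  2 × O: 1 H each → 2
  1 × C: 3 H
  1 × Cl: no H
  Total hydrogens = 11.
Molecular formula: C12H11ClO6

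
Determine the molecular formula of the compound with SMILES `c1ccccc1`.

C6H6

Heavy atoms from the SMILES: 6 C.
Implicit hydrogens by atom environment:
  6 × C (aromatic): 1 H each → 6
  Total hydrogens = 6.
Molecular formula: C6H6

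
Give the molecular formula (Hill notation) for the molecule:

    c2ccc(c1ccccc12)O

C10H8O

Heavy atoms from the SMILES: 10 C, 1 O.
Implicit hydrogens by atom environment:
  7 × C (aromatic): 1 H each → 7
  3 × C (aromatic): no H
  1 × O: 1 H
  Total hydrogens = 8.
Molecular formula: C10H8O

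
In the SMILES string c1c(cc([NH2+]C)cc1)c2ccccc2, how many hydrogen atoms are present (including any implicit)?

14

Hydrogens are implicit in SMILES; fill each atom to its normal valence:
  9 × C (aromatic): 1 H each → 9
  3 × C (aromatic): no H
  1 × C: 3 H
  1 × N (charge +1): 2 H
  Total hydrogens = 14.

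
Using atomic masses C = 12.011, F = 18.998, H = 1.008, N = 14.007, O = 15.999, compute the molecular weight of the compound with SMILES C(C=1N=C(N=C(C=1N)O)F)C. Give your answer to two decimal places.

157.15

Molecular formula: C6H8FN3O.
M = 6×12.011 + 1×18.998 + 8×1.008 + 3×14.007 + 1×15.999 = 157.15 g/mol.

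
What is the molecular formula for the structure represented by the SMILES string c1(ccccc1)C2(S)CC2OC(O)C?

C11H14O2S

Heavy atoms from the SMILES: 11 C, 2 O, 1 S.
Implicit hydrogens by atom environment:
  5 × C (aromatic): 1 H each → 5
  2 × C: 1 H each → 2
  1 × C: 3 H
  1 × C: 2 H
  1 × C: no H
  1 × C (aromatic): no H
  1 × O: 1 H
  1 × O: no H
  1 × S: 1 H
  Total hydrogens = 14.
Molecular formula: C11H14O2S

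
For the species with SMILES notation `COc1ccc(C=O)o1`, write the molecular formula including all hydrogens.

C6H6O3

Heavy atoms from the SMILES: 6 C, 3 O.
Implicit hydrogens by atom environment:
  2 × C (aromatic): 1 H each → 2
  2 × C (aromatic): no H
  2 × O: no H
  1 × C: 3 H
  1 × C: 1 H
  1 × O (aromatic): no H
  Total hydrogens = 6.
Molecular formula: C6H6O3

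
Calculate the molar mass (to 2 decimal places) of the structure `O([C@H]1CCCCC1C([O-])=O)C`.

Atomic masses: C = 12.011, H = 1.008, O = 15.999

Molecular formula: C8H13O3-.
M = 8×12.011 + 13×1.008 + 3×15.999 = 157.19 g/mol.

157.19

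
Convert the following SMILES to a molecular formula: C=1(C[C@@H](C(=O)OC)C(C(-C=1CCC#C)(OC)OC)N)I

Heavy atoms from the SMILES: 14 C, 1 I, 1 N, 4 O.
Implicit hydrogens by atom environment:
  5 × C: no H
  4 × O: no H
  3 × C: 3 H each → 9
  3 × C: 2 H each → 6
  3 × C: 1 H each → 3
  1 × I: no H
  1 × N: 2 H
  Total hydrogens = 20.
Molecular formula: C14H20INO4

C14H20INO4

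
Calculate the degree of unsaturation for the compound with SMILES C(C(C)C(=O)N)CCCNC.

1

Molecular formula from the SMILES: C8H18N2O.
DoU = (2C + 2 + N − H − X)/2 = (2·8 + 2 + 2 − 18 − 0)/2 = 2/2 = 1.
(Structurally: 0 ring(s) + 1 π bond(s) = 1.)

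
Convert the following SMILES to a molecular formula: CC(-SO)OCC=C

Heavy atoms from the SMILES: 5 C, 2 O, 1 S.
Implicit hydrogens by atom environment:
  2 × C: 2 H each → 4
  2 × C: 1 H each → 2
  1 × C: 3 H
  1 × O: 1 H
  1 × O: no H
  1 × S: no H
  Total hydrogens = 10.
Molecular formula: C5H10O2S

C5H10O2S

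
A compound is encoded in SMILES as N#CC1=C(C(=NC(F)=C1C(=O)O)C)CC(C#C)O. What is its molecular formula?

Heavy atoms from the SMILES: 12 C, 1 F, 2 N, 3 O.
Implicit hydrogens by atom environment:
  5 × C (aromatic): no H
  3 × C: no H
  2 × C: 1 H each → 2
  2 × O: 1 H each → 2
  1 × C: 3 H
  1 × C: 2 H
  1 × F: no H
  1 × N (aromatic): no H
  1 × N: no H
  1 × O: no H
  Total hydrogens = 9.
Molecular formula: C12H9FN2O3

C12H9FN2O3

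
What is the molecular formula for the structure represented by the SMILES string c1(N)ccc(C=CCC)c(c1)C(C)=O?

Heavy atoms from the SMILES: 12 C, 1 N, 1 O.
Implicit hydrogens by atom environment:
  3 × C (aromatic): 1 H each → 3
  3 × C (aromatic): no H
  2 × C: 3 H each → 6
  2 × C: 1 H each → 2
  1 × C: 2 H
  1 × C: no H
  1 × N: 2 H
  1 × O: no H
  Total hydrogens = 15.
Molecular formula: C12H15NO

C12H15NO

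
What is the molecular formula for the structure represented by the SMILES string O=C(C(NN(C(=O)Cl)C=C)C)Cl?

Heavy atoms from the SMILES: 6 C, 2 Cl, 2 N, 2 O.
Implicit hydrogens by atom environment:
  2 × C: 1 H each → 2
  2 × C: no H
  2 × Cl: no H
  2 × O: no H
  1 × C: 3 H
  1 × C: 2 H
  1 × N: 1 H
  1 × N: no H
  Total hydrogens = 8.
Molecular formula: C6H8Cl2N2O2

C6H8Cl2N2O2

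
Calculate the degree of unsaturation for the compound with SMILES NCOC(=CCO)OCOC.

1

Molecular formula from the SMILES: C6H13NO4.
DoU = (2C + 2 + N − H − X)/2 = (2·6 + 2 + 1 − 13 − 0)/2 = 2/2 = 1.
(Structurally: 0 ring(s) + 1 π bond(s) = 1.)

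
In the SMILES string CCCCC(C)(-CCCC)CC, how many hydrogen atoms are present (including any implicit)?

Hydrogens are implicit in SMILES; fill each atom to its normal valence:
  7 × C: 2 H each → 14
  4 × C: 3 H each → 12
  1 × C: no H
  Total hydrogens = 26.

26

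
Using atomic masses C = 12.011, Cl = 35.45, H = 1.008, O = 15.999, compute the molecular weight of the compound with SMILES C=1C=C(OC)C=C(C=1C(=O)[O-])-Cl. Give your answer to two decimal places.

185.58

Molecular formula: C8H6ClO3-.
M = 8×12.011 + 1×35.45 + 6×1.008 + 3×15.999 = 185.58 g/mol.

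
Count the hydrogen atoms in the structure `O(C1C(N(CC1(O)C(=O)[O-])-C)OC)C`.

14

Hydrogens are implicit in SMILES; fill each atom to its normal valence:
  3 × C: 3 H each → 9
  3 × O: no H
  2 × C: 1 H each → 2
  2 × C: no H
  1 × C: 2 H
  1 × N: no H
  1 × O: 1 H
  1 × O (charge -1): no H
  Total hydrogens = 14.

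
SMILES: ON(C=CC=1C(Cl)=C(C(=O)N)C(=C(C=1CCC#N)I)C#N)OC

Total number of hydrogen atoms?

Hydrogens are implicit in SMILES; fill each atom to its normal valence:
  6 × C (aromatic): no H
  3 × C: no H
  3 × N: no H
  2 × C: 2 H each → 4
  2 × C: 1 H each → 2
  2 × O: no H
  1 × C: 3 H
  1 × Cl: no H
  1 × I: no H
  1 × N: 2 H
  1 × O: 1 H
  Total hydrogens = 12.

12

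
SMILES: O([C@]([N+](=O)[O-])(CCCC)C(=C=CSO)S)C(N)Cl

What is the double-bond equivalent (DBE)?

Molecular formula from the SMILES: C9H15ClN2O4S2.
DoU = (2C + 2 + N − H − X)/2 = (2·9 + 2 + 2 − 15 − 1)/2 = 6/2 = 3.
(Structurally: 0 ring(s) + 3 π bond(s) = 3.)

3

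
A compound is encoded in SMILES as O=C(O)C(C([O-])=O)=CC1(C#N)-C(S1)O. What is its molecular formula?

Heavy atoms from the SMILES: 7 C, 1 N, 5 O, 1 S.
Implicit hydrogens by atom environment:
  5 × C: no H
  2 × C: 1 H each → 2
  2 × O: 1 H each → 2
  2 × O: no H
  1 × N: no H
  1 × O (charge -1): no H
  1 × S: no H
  Total hydrogens = 4.
Net charge -1.
Molecular formula: C7H4NO5S-

C7H4NO5S-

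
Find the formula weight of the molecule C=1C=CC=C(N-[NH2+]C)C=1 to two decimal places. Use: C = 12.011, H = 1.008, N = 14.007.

Molecular formula: C7H11N2+.
M = 7×12.011 + 11×1.008 + 2×14.007 = 123.18 g/mol.

123.18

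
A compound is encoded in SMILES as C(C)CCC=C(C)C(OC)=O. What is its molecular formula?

C9H16O2

Heavy atoms from the SMILES: 9 C, 2 O.
Implicit hydrogens by atom environment:
  3 × C: 3 H each → 9
  3 × C: 2 H each → 6
  2 × C: no H
  2 × O: no H
  1 × C: 1 H
  Total hydrogens = 16.
Molecular formula: C9H16O2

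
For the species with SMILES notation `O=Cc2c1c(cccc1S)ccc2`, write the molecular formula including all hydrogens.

Heavy atoms from the SMILES: 11 C, 1 O, 1 S.
Implicit hydrogens by atom environment:
  6 × C (aromatic): 1 H each → 6
  4 × C (aromatic): no H
  1 × C: 1 H
  1 × O: no H
  1 × S: 1 H
  Total hydrogens = 8.
Molecular formula: C11H8OS

C11H8OS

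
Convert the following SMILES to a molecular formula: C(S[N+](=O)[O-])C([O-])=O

Heavy atoms from the SMILES: 2 C, 1 N, 4 O, 1 S.
Implicit hydrogens by atom environment:
  2 × O: no H
  2 × O (charge -1): no H
  1 × C: 2 H
  1 × C: no H
  1 × N (charge +1): no H
  1 × S: no H
  Total hydrogens = 2.
Net charge -1.
Molecular formula: C2H2NO4S-

C2H2NO4S-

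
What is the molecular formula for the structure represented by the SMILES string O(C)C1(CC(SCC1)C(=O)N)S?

Heavy atoms from the SMILES: 7 C, 1 N, 2 O, 2 S.
Implicit hydrogens by atom environment:
  3 × C: 2 H each → 6
  2 × C: no H
  2 × O: no H
  1 × C: 3 H
  1 × C: 1 H
  1 × N: 2 H
  1 × S: 1 H
  1 × S: no H
  Total hydrogens = 13.
Molecular formula: C7H13NO2S2

C7H13NO2S2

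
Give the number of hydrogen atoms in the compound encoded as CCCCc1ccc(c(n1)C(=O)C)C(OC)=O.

17

Hydrogens are implicit in SMILES; fill each atom to its normal valence:
  3 × C: 3 H each → 9
  3 × C: 2 H each → 6
  3 × C (aromatic): no H
  3 × O: no H
  2 × C (aromatic): 1 H each → 2
  2 × C: no H
  1 × N (aromatic): no H
  Total hydrogens = 17.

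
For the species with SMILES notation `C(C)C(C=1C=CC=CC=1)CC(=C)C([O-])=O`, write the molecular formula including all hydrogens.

C13H15O2-

Heavy atoms from the SMILES: 13 C, 2 O.
Implicit hydrogens by atom environment:
  5 × C (aromatic): 1 H each → 5
  3 × C: 2 H each → 6
  2 × C: no H
  1 × C: 3 H
  1 × C: 1 H
  1 × C (aromatic): no H
  1 × O: no H
  1 × O (charge -1): no H
  Total hydrogens = 15.
Net charge -1.
Molecular formula: C13H15O2-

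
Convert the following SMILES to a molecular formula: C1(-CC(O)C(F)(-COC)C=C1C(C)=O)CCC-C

C14H23FO3

Heavy atoms from the SMILES: 14 C, 1 F, 3 O.
Implicit hydrogens by atom environment:
  5 × C: 2 H each → 10
  3 × C: 3 H each → 9
  3 × C: 1 H each → 3
  3 × C: no H
  2 × O: no H
  1 × F: no H
  1 × O: 1 H
  Total hydrogens = 23.
Molecular formula: C14H23FO3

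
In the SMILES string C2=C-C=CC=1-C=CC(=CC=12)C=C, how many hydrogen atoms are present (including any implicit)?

Hydrogens are implicit in SMILES; fill each atom to its normal valence:
  7 × C (aromatic): 1 H each → 7
  3 × C (aromatic): no H
  1 × C: 2 H
  1 × C: 1 H
  Total hydrogens = 10.

10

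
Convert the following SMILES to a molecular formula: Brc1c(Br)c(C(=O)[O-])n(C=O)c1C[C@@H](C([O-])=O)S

[C9H5Br2NO5S]2-

Heavy atoms from the SMILES: 2 Br, 9 C, 1 N, 5 O, 1 S.
Implicit hydrogens by atom environment:
  4 × C (aromatic): no H
  3 × O: no H
  2 × Br: no H
  2 × C: 1 H each → 2
  2 × C: no H
  2 × O (charge -1): no H
  1 × C: 2 H
  1 × N (aromatic): no H
  1 × S: 1 H
  Total hydrogens = 5.
Net charge -2.
Molecular formula: [C9H5Br2NO5S]2-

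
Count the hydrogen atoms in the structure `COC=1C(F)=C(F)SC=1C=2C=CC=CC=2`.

Hydrogens are implicit in SMILES; fill each atom to its normal valence:
  5 × C (aromatic): 1 H each → 5
  5 × C (aromatic): no H
  2 × F: no H
  1 × C: 3 H
  1 × O: no H
  1 × S (aromatic): no H
  Total hydrogens = 8.

8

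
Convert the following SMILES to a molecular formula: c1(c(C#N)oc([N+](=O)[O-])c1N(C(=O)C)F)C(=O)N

Heavy atoms from the SMILES: 8 C, 1 F, 4 N, 5 O.
Implicit hydrogens by atom environment:
  4 × C (aromatic): no H
  3 × C: no H
  3 × O: no H
  2 × N: no H
  1 × C: 3 H
  1 × F: no H
  1 × N: 2 H
  1 × N (charge +1): no H
  1 × O (aromatic): no H
  1 × O (charge -1): no H
  Total hydrogens = 5.
Molecular formula: C8H5FN4O5

C8H5FN4O5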